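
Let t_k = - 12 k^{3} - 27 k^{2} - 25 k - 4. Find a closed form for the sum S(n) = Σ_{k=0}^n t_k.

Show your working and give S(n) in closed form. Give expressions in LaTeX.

r(k) = (12*k**3 + 63*k**2 + 115*k + 68)/(12*k**3 + 27*k**2 + 25*k + 4) after simplifying.
Factor: A=1; B=1; C=k**3 + 9*k**2/4 + 25*k/12 + 1/3.
Key eq: (1)·f(k+1) = (1)·f(k) + (k**3 + 9*k**2/4 + 25*k/12 + 1/3).
deg f ≤ 4 (via 0,0,3).
Solving with deg f ≤ 4: f(k) = k*(3*k**3 + 3*k**2 + 2*k - 4)/12.
Then R = B(k−1)f/C = k*(3*k**3 + 3*k**2 + 2*k - 4)/(12*k**3 + 27*k**2 + 25*k + 4), so s_k = R(k)·t_k = k*(-3*k**3 - 3*k**2 - 2*k + 4).
s_(k+1) − s_k = -12*k**3 - 27*k**2 - 25*k - 4 = t_k.
Σ_(k=0)^n t_k = s_(n+1) − s_(0) = (-3*n**4 - 15*n**3 - 29*n**2 - 21*n - 4) − (0), i.e. -3*n**4 - 15*n**3 - 29*n**2 - 21*n - 4.

S(n) = - 3 n^{4} - 15 n^{3} - 29 n^{2} - 21 n - 4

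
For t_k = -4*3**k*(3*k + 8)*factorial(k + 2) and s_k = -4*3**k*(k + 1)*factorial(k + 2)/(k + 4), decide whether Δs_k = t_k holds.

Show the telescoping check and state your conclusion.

s_(k+1) = -12*3**k*(k + 2)*factorial(k + 3)/(k + 5)
s_(k+1) − s_k = -4*3**k*(3*k**3 + 26*k**2 + 72*k + 67)*factorial(k + 2)/((k + 4)*(k + 5))
(s_(k+1) − s_k) − t_k = 12*3**k*(3*k**2 + 20*k + 31)*factorial(k + 2)/((k + 4)*(k + 5))

Invalid: residual 12*3**k*(3*k**2 + 20*k + 31)*factorial(k + 2)/((k + 4)*(k + 5)) ≠ 0.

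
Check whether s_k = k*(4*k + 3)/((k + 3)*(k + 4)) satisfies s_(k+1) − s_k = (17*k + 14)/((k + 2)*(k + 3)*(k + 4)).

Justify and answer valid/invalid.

Invalid: residual 4*(2*k**2 - 7*k - 7)/(k**4 + 14*k**3 + 71*k**2 + 154*k + 120) ≠ 0.

s_(k+1) = (k + 1)*(4*k + 7)/((k + 4)*(k + 5))
s_(k+1) − s_k = (25*k + 21)/(k**3 + 12*k**2 + 47*k + 60)
(s_(k+1) − s_k) − t_k = 4*(2*k**2 - 7*k - 7)/(k**4 + 14*k**3 + 71*k**2 + 154*k + 120)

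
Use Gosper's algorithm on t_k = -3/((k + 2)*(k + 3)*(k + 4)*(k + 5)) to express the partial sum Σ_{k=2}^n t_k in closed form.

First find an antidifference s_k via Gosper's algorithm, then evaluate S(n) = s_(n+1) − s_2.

S(n) = (-n**3 - 12*n**2 - 47*n + 60)/(120*(n**3 + 12*n**2 + 47*n + 60))

Ratio r(k) = (k + 2)/(k + 6).
Normal form (A,B,C) = (k + 2, k + 6, 1).
Need (k + 2)·f(k+1) − (k + 5)·f(k) = 1.
Bound: deg f ≤ 3.
Solve for f: f(k) = k*(k**2 + 9*k + 26)/72 (degree 3 ≤ 3).
R(k) = B(k−1)·f(k)/C(k) = k*(k + 5)*(k**2 + 9*k + 26)/72; s_k = R·t_k = k*(-k**2 - 9*k - 26)/(24*(k + 2)*(k + 3)*(k + 4)).
Δs = -3/(k**4 + 14*k**3 + 71*k**2 + 154*k + 120), as required.
s_(n+1) = (-n**3 - 12*n**2 - 47*n - 36)/(24*(n**3 + 12*n**2 + 47*n + 60)) and s_(2) = -1/30, so S(n) = (-n**3 - 12*n**2 - 47*n + 60)/(120*(n**3 + 12*n**2 + 47*n + 60)).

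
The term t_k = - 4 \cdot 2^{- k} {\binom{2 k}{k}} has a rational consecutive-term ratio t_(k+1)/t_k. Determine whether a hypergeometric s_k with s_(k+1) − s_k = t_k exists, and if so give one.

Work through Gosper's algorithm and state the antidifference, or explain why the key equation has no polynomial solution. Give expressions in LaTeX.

The ratio is (2*k + 1)/(k + 1).
Gosper form: A/B · C(k+1)/C(k) with A=2*k + 1, B=k + 1, C=1.
Solve (2*k + 1)·f(k+1) − (k)·f(k) = 1.
deg f ≤ -1 (via 1,1,0).
d = -1 < 0 ⇒ no nonzero polynomial f; not summable.

none — t_k is not Gosper-summable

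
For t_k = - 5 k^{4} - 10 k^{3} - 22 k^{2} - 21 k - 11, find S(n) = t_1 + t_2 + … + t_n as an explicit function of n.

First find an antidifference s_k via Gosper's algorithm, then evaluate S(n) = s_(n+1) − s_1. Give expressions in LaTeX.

t_(k+1)/t_k = (5*k**4 + 30*k**3 + 82*k**2 + 115*k + 69)/(5*k**4 + 10*k**3 + 22*k**2 + 21*k + 11).
Normal form (A,B,C) = (1, 1, k**4 + 2*k**3 + 22*k**2/5 + 21*k/5 + 11/5).
f must satisfy (1)·f(k+1) − (1)·f(k) = k**4 + 2*k**3 + 22*k**2/5 + 21*k/5 + 11/5.
From deg A=0, deg B=0, deg C=4: d=5.
Solve for f: f(k) = k*(k**4 + 4*k**2 + 2*k + 4)/5 (degree 5 ≤ 5).
Then R = B(k−1)f/C = k*(k**4 + 4*k**2 + 2*k + 4)/(5*k**4 + 10*k**3 + 22*k**2 + 21*k + 11), so s_k = R(k)·t_k = k*(-k**4 - 4*k**2 - 2*k - 4).
s_(k+1) − s_k = -5*k**4 - 10*k**3 - 22*k**2 - 21*k - 11 = t_k.
Evaluate: s_(n+1) = -n**5 - 5*n**4 - 14*n**3 - 24*n**2 - 25*n - 11; subtract s_(1) = -11 ⇒ S(n) = n*(-n**4 - 5*n**3 - 14*n**2 - 24*n - 25).

S(n) = n \left(- n^{4} - 5 n^{3} - 14 n^{2} - 24 n - 25\right)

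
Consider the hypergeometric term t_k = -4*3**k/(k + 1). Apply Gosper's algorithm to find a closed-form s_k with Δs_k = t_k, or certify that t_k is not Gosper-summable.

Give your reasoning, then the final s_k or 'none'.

t_(k+1)/t_k = 3*(k + 1)/(k + 2).
Factor: A=3*k + 3; B=k + 2; C=1.
Need (3*k + 3)·f(k+1) − (k + 1)·f(k) = 1.
Degrees (1,1,0) ⇒ d ≤ -1.
d = -1 < 0 ⇒ no nonzero polynomial f; not summable.

none (Gosper's algorithm certifies no s_k)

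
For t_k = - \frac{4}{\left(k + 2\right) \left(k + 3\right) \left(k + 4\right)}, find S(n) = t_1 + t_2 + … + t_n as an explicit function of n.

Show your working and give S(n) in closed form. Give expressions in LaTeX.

S(n) = \frac{n \left(- n - 7\right)}{6 \left(n^{2} + 7 n + 12\right)}

t_(k+1)/t_k = (k + 2)/(k + 5).
So A=k + 2 and B=k + 5, with C=1.
Need (k + 2)·f(k+1) − (k + 4)·f(k) = 1.
Degrees (1,1,0) ⇒ d ≤ 2.
Solve for f: f(k) = k*(k + 5)/12 (degree 2 ≤ 2).
So s_k = (B(k−1)f/C)·t_k = (k*(k + 4)*(k + 5)/12)·t_k = k*(-k - 5)/(3*(k + 2)*(k + 3)).
Verify: -4/(k**3 + 9*k**2 + 26*k + 24) matches t_k.
s_(n+1) = (-n**2 - 7*n - 6)/(3*(n**2 + 7*n + 12)) and s_(1) = -1/6, so S(n) = n*(-n - 7)/(6*(n**2 + 7*n + 12)).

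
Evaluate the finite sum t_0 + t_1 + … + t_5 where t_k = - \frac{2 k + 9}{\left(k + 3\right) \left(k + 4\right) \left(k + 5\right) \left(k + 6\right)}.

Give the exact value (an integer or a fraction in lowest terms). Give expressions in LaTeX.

Compute t_(k+1)/t_k: get (k + 3)*(2*k + 11)/((k + 7)*(2*k + 9)).
Gosper form: A/B · C(k+1)/C(k) with A=k + 3, B=k + 7, C=k + 9/2.
f must satisfy (k + 3)·f(k+1) − (k + 6)·f(k) = k + 9/2.
deg f ≤ 3 (via 1,1,1).
A polynomial solution: f(k) = k*(k + 4)*(k + 8)/30.
Then R = B(k−1)f/C = k*(k + 4)*(k + 6)*(k + 8)/(15*(2*k + 9)), so s_k = R(k)·t_k = k*(-k - 8)/(15*(k**2 + 8*k + 15)).
Check: Δs_k = (-2*k - 9)/(k**4 + 18*k**3 + 119*k**2 + 342*k + 360). ✓
Σ_(k=0)^(5) t_k = s_(6) − s_(0) = -28/495 − (0) = -28/495.

Σ = -28/495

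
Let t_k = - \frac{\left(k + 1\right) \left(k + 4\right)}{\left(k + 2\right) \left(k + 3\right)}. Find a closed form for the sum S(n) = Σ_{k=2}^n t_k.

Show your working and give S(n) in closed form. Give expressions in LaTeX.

S(n) = \frac{- 2 n^{2} - 3 n + 5}{2 \left(n + 3\right)}

Compute t_(k+1)/t_k: get (k + 2)**2*(k + 5)/((k + 1)*(k + 4)**2).
So A=k + 2 and B=k + 4, with C=k**2 + 5*k + 4.
Solve (k + 2)·f(k+1) − (k + 3)·f(k) = k**2 + 5*k + 4.
From deg A=1, deg B=1, deg C=2: d=2.
Solve for f: f(k) = k*(k + 1) (degree 2 ≤ 2).
Certificate R = B(k−1)f/C = k*(k + 3)/(k + 4) gives s_k = k*(-k - 1)/(k + 2).
s_(k+1) − s_k = (-k**2 - 5*k - 4)/(k**2 + 5*k + 6) = t_k.
Telescope: S(n) = s_(n+1) − s_(2) = (-n**2 - 3*n - 2)/(n + 3) − (-3/2) = (-2*n**2 - 3*n + 5)/(2*(n + 3)).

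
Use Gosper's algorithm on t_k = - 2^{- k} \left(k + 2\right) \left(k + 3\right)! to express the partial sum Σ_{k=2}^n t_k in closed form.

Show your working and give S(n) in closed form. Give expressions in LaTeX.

Compute t_(k+1)/t_k: get (k + 3)*(k + 4)/(2*(k + 2)).
So A=k/2 + 2 and B=1, with C=k + 2.
f must satisfy (k/2 + 2)·f(k+1) − (1)·f(k) = k + 2.
d = 0 from the (1,0,1) case.
A polynomial solution: f(k) = 2.
Certificate R = B(k−1)f/C = 2/(k + 2) gives s_k = -2**(1 - k)*factorial(k + 3).
Δs = -(k + 2)*factorial(k + 3)/2**k, as required.
Evaluate: s_(n+1) = -factorial(n + 4)/2**n; subtract s_(2) = -60 ⇒ S(n) = 60 - factorial(n + 4)/2**n.

S(n) = 60 - 2^{- n} \left(n + 4\right)!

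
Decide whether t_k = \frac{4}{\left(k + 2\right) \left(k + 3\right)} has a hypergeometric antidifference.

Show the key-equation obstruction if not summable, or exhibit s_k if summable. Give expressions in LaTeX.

Yes. s_k = \frac{2 k}{k + 2}.

Ratio r(k) = (k + 2)/(k + 4).
A = k + 2, B = k + 4, C = 1.
Solve (k + 2)·f(k+1) − (k + 3)·f(k) = 1.
From deg A=1, deg B=1, deg C=0: d=1.
Coefficient equations give f(k) = k/2.
Certificate R = B(k−1)f/C = k*(k + 3)/2 gives s_k = 2*k/(k + 2).
Δs = 4/(k**2 + 5*k + 6), as required.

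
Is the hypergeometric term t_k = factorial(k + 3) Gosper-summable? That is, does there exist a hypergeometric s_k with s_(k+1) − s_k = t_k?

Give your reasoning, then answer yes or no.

r(k) = k + 4 after simplifying.
Take A(k)=k + 4, B(k)=1, C(k)=1.
f must satisfy (k + 4)·f(k+1) − (1)·f(k) = 1.
deg f ≤ -1 (via 1,0,0).
Negative degree bound (-1): no f exists, t_k not Gosper-summable.

No — key equation has no polynomial f.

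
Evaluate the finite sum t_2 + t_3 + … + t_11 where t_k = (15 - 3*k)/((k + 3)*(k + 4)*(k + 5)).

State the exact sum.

The ratio is (k - 4)*(k + 3)/((k - 5)*(k + 6)).
Normal form (A,B,C) = (k + 3, k + 6, k - 5).
f must satisfy (k + 3)·f(k+1) − (k + 5)·f(k) = k - 5.
Bound: deg f ≤ 2.
Coefficient equations give f(k) = -k*(k + 19)/12.
Certificate R = B(k−1)f/C = -k*(k + 5)*(k + 19)/(12*(k - 5)) gives s_k = k*(k + 19)/(4*(k + 3)*(k + 4)).
Δs = 3*(5 - k)/(k**3 + 12*k**2 + 47*k + 60), as required.
Telescoping: Σ = s_(12) − s_(2) = 31/80 − (7/20) = 3/80.

Σ = 3/80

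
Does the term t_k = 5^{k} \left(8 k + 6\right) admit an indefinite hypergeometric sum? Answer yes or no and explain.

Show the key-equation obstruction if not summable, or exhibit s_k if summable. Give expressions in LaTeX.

Yes. s_k = 5^{k} \left(2 k - 1\right).

t_(k+1)/t_k = 5*(4*k + 7)/(4*k + 3).
Normal form (A,B,C) = (5, 1, k + 3/4).
Key eq: (5)·f(k+1) = (1)·f(k) + (k + 3/4).
Bound: deg f ≤ 1.
Solve for f: f(k) = (2*k - 1)/8 (degree 1 ≤ 1).
R(k) = B(k−1)·f(k)/C(k) = (2*k - 1)/(2*(4*k + 3)); s_k = R·t_k = 5**k*(2*k - 1).
Verify: 5**k*(8*k + 6) matches t_k.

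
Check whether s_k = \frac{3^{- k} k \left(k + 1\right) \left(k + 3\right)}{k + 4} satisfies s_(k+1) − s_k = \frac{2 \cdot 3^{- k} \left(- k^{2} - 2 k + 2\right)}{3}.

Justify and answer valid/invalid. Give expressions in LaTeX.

s_(k+1) = (k + 1)*(k + 2)*(k + 4)/(3*3**k*(k + 5))
s_(k+1) − s_k = (k + 1)*(-3*k*(k + 3)*(k + 5) + (k + 2)*(k + 4)**2)/(3*3**k*(k + 4)*(k + 5))
(s_(k+1) − s_k) − t_k = (2*k**3 + 15*k**2 + 21*k - 16)/(3**k*(k**2 + 9*k + 20))

Invalid: residual \frac{3^{- k} \left(2 k^{3} + 15 k^{2} + 21 k - 16\right)}{k^{2} + 9 k + 20} ≠ 0.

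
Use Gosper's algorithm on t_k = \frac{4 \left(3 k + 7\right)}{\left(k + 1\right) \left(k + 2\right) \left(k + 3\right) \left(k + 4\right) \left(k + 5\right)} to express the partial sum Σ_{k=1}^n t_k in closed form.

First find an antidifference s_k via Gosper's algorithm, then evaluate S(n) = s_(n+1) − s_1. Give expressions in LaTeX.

Compute t_(k+1)/t_k: get (k + 1)*(3*k + 10)/((k + 6)*(3*k + 7)).
Take A(k)=k + 1, B(k)=k + 6, C(k)=k + 7/3.
f must satisfy (k + 1)·f(k+1) − (k + 5)·f(k) = k + 7/3.
Degrees (1,1,1) ⇒ d ≤ 4.
Solve for f: f(k) = k*(k + 2)*(k**2 + 8*k + 19)/36 (degree 4 ≤ 4).
R(k) = B(k−1)·f(k)/C(k) = k*(k + 2)*(k + 5)*(k**2 + 8*k + 19)/(12*(3*k + 7)); s_k = R·t_k = k*(k**2 + 8*k + 19)/(3*(k**3 + 8*k**2 + 19*k + 12)).
s_(k+1) − s_k = 4*(3*k + 7)/(k**5 + 15*k**4 + 85*k**3 + 225*k**2 + 274*k + 120) = t_k.
Evaluate: s_(n+1) = (n**3 + 11*n**2 + 38*n + 28)/(3*(n**3 + 11*n**2 + 38*n + 40)); subtract s_(1) = 7/30 ⇒ S(n) = n*(n**2 + 11*n + 38)/(10*(n**3 + 11*n**2 + 38*n + 40)).

S(n) = \frac{n \left(n^{2} + 11 n + 38\right)}{10 \left(n^{3} + 11 n^{2} + 38 n + 40\right)}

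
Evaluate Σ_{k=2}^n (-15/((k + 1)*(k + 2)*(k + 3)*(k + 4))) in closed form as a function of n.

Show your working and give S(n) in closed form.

S(n) = (-n**3 - 9*n**2 - 26*n + 36)/(12*(n**3 + 9*n**2 + 26*n + 24))

The ratio is (k + 1)/(k + 5).
Factor: A=k + 1; B=k + 5; C=1.
Need (k + 1)·f(k+1) − (k + 4)·f(k) = 1.
From deg A=1, deg B=1, deg C=0: d=3.
Coefficient equations give f(k) = k*(k**2 + 6*k + 11)/18.
Certificate R = B(k−1)f/C = k*(k + 4)*(k**2 + 6*k + 11)/18 gives s_k = 5*k*(-k**2 - 6*k - 11)/(6*(k + 1)*(k + 2)*(k + 3)).
Δs = -15/(k**4 + 10*k**3 + 35*k**2 + 50*k + 24), as required.
s_(n+1) = 5*(-n**3 - 9*n**2 - 26*n - 18)/(6*(n**3 + 9*n**2 + 26*n + 24)) and s_(2) = -3/4, so S(n) = (-n**3 - 9*n**2 - 26*n + 36)/(12*(n**3 + 9*n**2 + 26*n + 24)).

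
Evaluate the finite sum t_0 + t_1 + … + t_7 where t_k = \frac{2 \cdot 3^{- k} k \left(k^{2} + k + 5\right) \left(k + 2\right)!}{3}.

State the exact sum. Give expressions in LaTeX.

t_(k+1)/t_k = (k + 1)*(k + 3)*(k + (k + 1)**2 + 6)/(3*k*(k**2 + k + 5)).
Gosper form: A/B · C(k+1)/C(k) with A=k/3 + 1, B=1, C=k**3 + k**2 + 5*k.
Solve (k/3 + 1)·f(k+1) − (1)·f(k) = k**3 + k**2 + 5*k.
From deg A=1, deg B=0, deg C=3: d=2.
Match coefficients ⇒ f(k) = 3*(k**2 - k - 1).
Certificate R = B(k−1)f/C = 3*(k**2 - k - 1)/(k*(k**2 + k + 5)) gives s_k = 2*(k**2 - k - 1)*factorial(k + 2)/3**k.
s_(k+1) − s_k = 2*k*(k**2 + k + 5)*factorial(k + 2)/(3*3**k) = t_k.
Telescoping: Σ = s_(8) − s_(0) = 4928000/81 − (-4) = 4928324/81.

Σ = 4928324/81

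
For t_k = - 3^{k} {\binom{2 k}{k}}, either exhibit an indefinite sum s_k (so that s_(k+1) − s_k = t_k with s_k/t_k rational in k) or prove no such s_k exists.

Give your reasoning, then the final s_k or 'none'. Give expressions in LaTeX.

no hypergeometric antidifference exists

Compute t_(k+1)/t_k: get 6*(2*k + 1)/(k + 1).
Take A(k)=12*k + 6, B(k)=k + 1, C(k)=1.
Solve (12*k + 6)·f(k+1) − (k)·f(k) = 1.
Degrees (1,1,0) ⇒ d ≤ -1.
d = -1 < 0 ⇒ no nonzero polynomial f; not summable.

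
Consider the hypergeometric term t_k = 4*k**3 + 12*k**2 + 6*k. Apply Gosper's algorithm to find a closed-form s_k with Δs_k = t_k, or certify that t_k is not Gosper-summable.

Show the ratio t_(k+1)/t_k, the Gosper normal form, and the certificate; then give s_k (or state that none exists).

t_(k+1)/t_k = (2*k**3 + 12*k**2 + 21*k + 11)/(k*(2*k**2 + 6*k + 3)).
Normal form (A,B,C) = (1, 1, k**3 + 3*k**2 + 3*k/2).
Need (1)·f(k+1) − (1)·f(k) = k**3 + 3*k**2 + 3*k/2.
Bound: deg f ≤ 4.
A polynomial solution: f(k) = k*(k - 1)*(k**2 + 3*k + 1)/4.
Get s_k = R·t_k = k*(k**3 + 2*k**2 - 2*k - 1) with R(k) = B(k−1)f(k)/C(k) = (k - 1)*(k**2 + 3*k + 1)/(2*(2*k**2 + 6*k + 3)).
Check: Δs_k = 2*k*(2*k**2 + 6*k + 3). ✓

s_k = k*(k**3 + 2*k**2 - 2*k - 1)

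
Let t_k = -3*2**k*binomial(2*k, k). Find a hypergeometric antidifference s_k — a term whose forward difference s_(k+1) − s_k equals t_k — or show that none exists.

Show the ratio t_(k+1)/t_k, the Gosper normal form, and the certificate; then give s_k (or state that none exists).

not Gosper-summable; s_k does not exist

t_(k+1)/t_k = 4*(2*k + 1)/(k + 1).
So A=8*k + 4 and B=k + 1, with C=1.
Solve (8*k + 4)·f(k+1) − (k)·f(k) = 1.
deg f ≤ -1 (via 1,1,0).
Negative degree bound (-1): no f exists, t_k not Gosper-summable.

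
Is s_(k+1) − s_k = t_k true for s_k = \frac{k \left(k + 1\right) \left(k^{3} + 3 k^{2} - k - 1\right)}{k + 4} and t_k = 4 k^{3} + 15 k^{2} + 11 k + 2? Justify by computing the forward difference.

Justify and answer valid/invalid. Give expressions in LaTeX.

s_(k+1) = -(k + 1)*(k + 2)*(k - (k + 1)**3 - 3*(k + 1)**2 + 2)/(k + 5)
s_(k+1) − s_k = (4*k**5 + 42*k**4 + 142*k**3 + 185*k**2 + 97*k + 16)/(k**2 + 9*k + 20)
(s_(k+1) − s_k) − t_k = 3*(-3*k**4 - 28*k**3 - 72*k**2 - 47*k - 8)/(k**2 + 9*k + 20)

Invalid: residual \frac{3 \left(- 3 k^{4} - 28 k^{3} - 72 k^{2} - 47 k - 8\right)}{k^{2} + 9 k + 20} ≠ 0.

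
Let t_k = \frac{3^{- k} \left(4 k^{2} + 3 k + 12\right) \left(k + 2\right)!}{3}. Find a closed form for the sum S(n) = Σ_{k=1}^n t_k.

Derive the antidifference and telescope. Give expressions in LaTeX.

S(n) = -6 + \frac{4 \cdot 3^{- n} n \left(n + 3\right)!}{3} + 3^{- n} \left(n + 3\right)!

r(k) = (k + 3)*(3*k + 4*(k + 1)**2 + 15)/(3*(4*k**2 + 3*k + 12)) after simplifying.
Take A(k)=k/3 + 1, B(k)=1, C(k)=k**2 + 3*k/4 + 3.
Solve (k/3 + 1)·f(k+1) − (1)·f(k) = k**2 + 3*k/4 + 3.
Bound: deg f ≤ 1.
Coefficient equations give f(k) = 3*(4*k - 1)/4.
Get s_k = R·t_k = (4*k - 1)*factorial(k + 2)/3**k with R(k) = B(k−1)f(k)/C(k) = 3*(4*k - 1)/(4*k**2 + 3*k + 12).
Verify: (4*k**2 + 3*k + 12)*factorial(k + 2)/(3*3**k) matches t_k.
Evaluate: s_(n+1) = 3**(-n - 1)*(4*n + 3)*factorial(n + 3); subtract s_(1) = 6 ⇒ S(n) = -6 + 4*n*factorial(n + 3)/(3*3**n) + factorial(n + 3)/3**n.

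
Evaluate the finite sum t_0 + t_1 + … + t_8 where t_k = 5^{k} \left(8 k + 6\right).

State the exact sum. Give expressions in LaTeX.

r(k) = 5*(4*k + 7)/(4*k + 3) after simplifying.
Normal form (A,B,C) = (5, 1, k + 3/4).
Key eq: (5)·f(k+1) = (1)·f(k) + (k + 3/4).
deg f ≤ 1 (via 0,0,1).
Match coefficients ⇒ f(k) = (2*k - 1)/8.
R(k) = B(k−1)·f(k)/C(k) = (2*k - 1)/(2*(4*k + 3)); s_k = R·t_k = 5**k*(2*k - 1).
Check: Δs_k = 5**k*(8*k + 6). ✓
Sum = s_(9) − s_(0); s_(9) = 33203125, s_(0) = -1 ⇒ 33203126.

Σ = 33203126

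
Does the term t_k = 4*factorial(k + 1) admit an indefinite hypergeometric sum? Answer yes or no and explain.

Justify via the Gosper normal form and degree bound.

No; the degree bound rules out any f.

Step 1: r(k) = k + 2.
Normal form (A,B,C) = (k + 2, 1, 1).
Key eq: (k + 2)·f(k+1) = (1)·f(k) + (1).
deg f ≤ -1 (via 1,0,0).
d = -1 < 0 ⇒ no nonzero polynomial f; not summable.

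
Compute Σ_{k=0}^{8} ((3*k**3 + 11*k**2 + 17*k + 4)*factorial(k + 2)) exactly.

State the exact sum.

t_(k+1)/t_k = (3*k**4 + 29*k**3 + 108*k**2 + 179*k + 105)/(3*k**3 + 11*k**2 + 17*k + 4).
A = k + 3, B = 1, C = k**3 + 11*k**2/3 + 17*k/3 + 4/3.
f must satisfy (k + 3)·f(k+1) − (1)·f(k) = k**3 + 11*k**2/3 + 17*k/3 + 4/3.
Degrees (1,0,3) ⇒ d ≤ 2.
Solve for f: f(k) = (3*k**2 - k - 1)/3 (degree 2 ≤ 2).
Then R = B(k−1)f/C = (3*k**2 - k - 1)/(3*k**3 + 11*k**2 + 17*k + 4), so s_k = R(k)·t_k = (3*k**2 - k - 1)*factorial(k + 2).
Check: Δs_k = (3*k**3 + 11*k**2 + 17*k + 4)*factorial(k + 2). ✓
Evaluate s at k=9 and k=0: 9300614400 and -2; difference 9300614402.

Σ = 9300614402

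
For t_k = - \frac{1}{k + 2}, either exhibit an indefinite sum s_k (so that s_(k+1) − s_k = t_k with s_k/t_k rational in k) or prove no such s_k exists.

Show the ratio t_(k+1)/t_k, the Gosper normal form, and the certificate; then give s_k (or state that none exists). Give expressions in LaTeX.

t_(k+1)/t_k = (k + 2)/(k + 3).
Normal form (A,B,C) = (k + 2, k + 3, 1).
f must satisfy (k + 2)·f(k+1) − (k + 2)·f(k) = 1.
From deg A=1, deg B=1, deg C=0: d=0.
Put f(k) = c0: A·f(k+1) − B(k−1)·f(k) − C = -1; need -1 = 0 — inconsistent ⇒ no f, not summable.

none — t_k is not Gosper-summable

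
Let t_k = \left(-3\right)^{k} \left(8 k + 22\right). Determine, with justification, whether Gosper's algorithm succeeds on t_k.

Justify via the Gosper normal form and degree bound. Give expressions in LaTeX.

Yes. s_k = - 2 \left(-3\right)^{k} \left(k + 2\right).

t_(k+1)/t_k = 3*(-4*k - 15)/(4*k + 11).
So A=-3 and B=1, with C=k + 11/4.
Solve (-3)·f(k+1) − (1)·f(k) = k + 11/4.
Bound: deg f ≤ 1.
Coefficient equations give f(k) = -(k + 2)/4.
Get s_k = R·t_k = -2*(-3)**k*(k + 2) with R(k) = B(k−1)f(k)/C(k) = -(k + 2)/(4*k + 11).
Verify: (-3)**k*(8*k + 22) matches t_k.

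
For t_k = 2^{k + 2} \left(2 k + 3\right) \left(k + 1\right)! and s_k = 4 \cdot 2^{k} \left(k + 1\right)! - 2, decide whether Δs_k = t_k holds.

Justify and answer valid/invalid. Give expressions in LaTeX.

s_(k+1) = 4*2**(k + 1)*factorial(k + 2) - 2
s_(k+1) − s_k = 2**(k + 2)*(2*k + 3)*factorial(k + 1)
(s_(k+1) − s_k) − t_k = 0

valid; difference matches t_k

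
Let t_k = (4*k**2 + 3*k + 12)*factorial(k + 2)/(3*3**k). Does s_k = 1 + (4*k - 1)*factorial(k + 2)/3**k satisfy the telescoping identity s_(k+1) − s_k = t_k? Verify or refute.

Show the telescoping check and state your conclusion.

s_(k+1) = 3**(-k - 1)*(4*k + 3)*factorial(k + 3) + 1
s_(k+1) − s_k = (4*k**2 + 3*k + 12)*factorial(k + 2)/(3*3**k)
(s_(k+1) − s_k) − t_k = 0

Valid: the claim telescopes to t_k.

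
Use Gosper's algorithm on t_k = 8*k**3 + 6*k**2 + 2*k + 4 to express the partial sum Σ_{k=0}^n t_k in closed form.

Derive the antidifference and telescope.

Compute t_(k+1)/t_k: get (4*k**3 + 15*k**2 + 19*k + 10)/(4*k**3 + 3*k**2 + k + 2).
Take A(k)=1, B(k)=1, C(k)=k**3 + 3*k**2/4 + k/4 + 1/2.
f must satisfy (1)·f(k+1) − (1)·f(k) = k**3 + 3*k**2/4 + k/4 + 1/2.
Degrees (0,0,3) ⇒ d ≤ 4.
Solve for f: f(k) = k*(k + 1)*(k**2 - 2*k + 2)/4 (degree 4 ≤ 4).
Get s_k = R·t_k = 2*k*(k**3 - k**2 + 2) with R(k) = B(k−1)f(k)/C(k) = k*(k**2 - 2*k + 2)/(4*k**2 - k + 2).
Δs = 8*k**3 + 6*k**2 + 2*k + 4, as required.
Evaluate: s_(n+1) = 2*n**4 + 6*n**3 + 6*n**2 + 6*n + 4; subtract s_(0) = 0 ⇒ S(n) = 2*n**4 + 6*n**3 + 6*n**2 + 6*n + 4.

S(n) = 2*n**4 + 6*n**3 + 6*n**2 + 6*n + 4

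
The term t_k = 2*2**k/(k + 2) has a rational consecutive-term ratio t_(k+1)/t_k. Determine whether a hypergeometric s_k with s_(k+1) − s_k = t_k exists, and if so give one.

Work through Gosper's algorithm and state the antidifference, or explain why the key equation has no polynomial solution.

Step 1: r(k) = 2*(k + 2)/(k + 3).
So A=2*k + 4 and B=k + 3, with C=1.
Key eq: (2*k + 4)·f(k+1) = (k + 2)·f(k) + (1).
Degrees (1,1,0) ⇒ d ≤ -1.
deg f ≤ -1 is impossible — no certificate.

none — t_k is not Gosper-summable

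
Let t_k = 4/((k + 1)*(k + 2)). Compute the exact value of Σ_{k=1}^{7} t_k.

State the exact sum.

t_(k+1)/t_k = (k + 1)/(k + 3).
Gosper form: A/B · C(k+1)/C(k) with A=k + 1, B=k + 3, C=1.
Key eq: (k + 1)·f(k+1) = (k + 2)·f(k) + (1).
Bound: deg f ≤ 1.
A polynomial solution: f(k) = k.
Get s_k = R·t_k = 4*k/(k + 1) with R(k) = B(k−1)f(k)/C(k) = k*(k + 2).
Δs = 4/(k**2 + 3*k + 2), as required.
Evaluate s at k=8 and k=1: 32/9 and 2; difference 14/9.

Σ = 14/9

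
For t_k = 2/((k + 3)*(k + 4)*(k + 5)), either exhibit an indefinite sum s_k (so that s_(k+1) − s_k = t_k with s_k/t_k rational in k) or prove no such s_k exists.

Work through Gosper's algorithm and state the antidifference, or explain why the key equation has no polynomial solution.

s_k = k*(k + 7)/(12*(k + 3)*(k + 4))

t_(k+1)/t_k = (k + 3)/(k + 6).
Factor: A=k + 3; B=k + 6; C=1.
Solve (k + 3)·f(k+1) − (k + 5)·f(k) = 1.
deg f ≤ 2 (via 1,1,0).
A polynomial solution: f(k) = k*(k + 7)/24.
Certificate R = B(k−1)f/C = k*(k + 5)*(k + 7)/24 gives s_k = k*(k + 7)/(12*(k + 3)*(k + 4)).
s_(k+1) − s_k = 2/(k**3 + 12*k**2 + 47*k + 60) = t_k.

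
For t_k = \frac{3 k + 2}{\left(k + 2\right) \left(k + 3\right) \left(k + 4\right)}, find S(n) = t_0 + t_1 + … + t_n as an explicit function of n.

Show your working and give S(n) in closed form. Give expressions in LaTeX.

The ratio is (k + 2)*(3*k + 5)/((k + 5)*(3*k + 2)).
Factor: A=k + 2; B=k + 5; C=k + 2/3.
Solve (k + 2)·f(k+1) − (k + 4)·f(k) = k + 2/3.
Bound: deg f ≤ 2.
Match coefficients ⇒ f(k) = k*(2*k + 1)/9.
So s_k = (B(k−1)f/C)·t_k = (k*(k + 4)*(2*k + 1)/(3*(3*k + 2)))·t_k = k*(2*k + 1)/(3*(k + 2)*(k + 3)).
Verify: (3*k + 2)/(k**3 + 9*k**2 + 26*k + 24) matches t_k.
Evaluate: s_(n+1) = (2*n**2 + 5*n + 3)/(3*(n**2 + 7*n + 12)); subtract s_(0) = 0 ⇒ S(n) = (2*n**2 + 5*n + 3)/(3*(n**2 + 7*n + 12)).

S(n) = \frac{2 n^{2} + 5 n + 3}{3 \left(n^{2} + 7 n + 12\right)}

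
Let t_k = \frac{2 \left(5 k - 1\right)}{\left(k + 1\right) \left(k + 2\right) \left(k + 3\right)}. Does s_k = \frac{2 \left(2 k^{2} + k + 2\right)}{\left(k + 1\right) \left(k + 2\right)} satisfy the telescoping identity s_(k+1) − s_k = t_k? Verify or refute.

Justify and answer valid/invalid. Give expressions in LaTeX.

s_(k+1) = 2*(k + 2*(k + 1)**2 + 3)/((k + 2)*(k + 3))
s_(k+1) − s_k = 2*(5*k - 1)/(k**3 + 6*k**2 + 11*k + 6)
(s_(k+1) − s_k) − t_k = 0

Valid — Δs_k = t_k.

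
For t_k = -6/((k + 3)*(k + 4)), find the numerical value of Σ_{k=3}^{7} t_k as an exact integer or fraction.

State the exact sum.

Σ = -5/11

Ratio r(k) = (k + 3)/(k + 5).
So A=k + 3 and B=k + 5, with C=1.
Key eq: (k + 3)·f(k+1) = (k + 4)·f(k) + (1).
Bound: deg f ≤ 1.
A polynomial solution: f(k) = k/3.
R(k) = B(k−1)·f(k)/C(k) = k*(k + 4)/3; s_k = R·t_k = -2*k/(k + 3).
s_(k+1) − s_k = -6/(k**2 + 7*k + 12) = t_k.
Σ_(k=3)^(7) t_k = s_(8) − s_(3) = -16/11 − (-1) = -5/11.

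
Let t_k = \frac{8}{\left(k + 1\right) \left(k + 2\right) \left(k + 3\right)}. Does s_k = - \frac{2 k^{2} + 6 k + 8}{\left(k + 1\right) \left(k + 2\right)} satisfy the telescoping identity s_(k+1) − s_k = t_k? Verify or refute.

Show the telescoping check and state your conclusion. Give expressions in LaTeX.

s_(k+1) = 2*(-3*k - (k + 1)**2 - 7)/((k + 2)*(k + 3))
s_(k+1) − s_k = 8/(k**3 + 6*k**2 + 11*k + 6)
(s_(k+1) − s_k) − t_k = 0

Valid: the claim telescopes to t_k.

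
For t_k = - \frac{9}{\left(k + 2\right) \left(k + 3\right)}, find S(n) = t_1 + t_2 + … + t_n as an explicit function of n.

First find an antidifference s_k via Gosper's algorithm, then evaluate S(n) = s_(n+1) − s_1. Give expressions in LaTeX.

S(n) = - \frac{3 n}{n + 3}

t_(k+1)/t_k = (k + 2)/(k + 4).
Normal form (A,B,C) = (k + 2, k + 4, 1).
Key eq: (k + 2)·f(k+1) = (k + 3)·f(k) + (1).
Bound: deg f ≤ 1.
Solving with deg f ≤ 1: f(k) = k/2.
Certificate R = B(k−1)f/C = k*(k + 3)/2 gives s_k = -9*k/(2*k + 4).
Check: Δs_k = -9/(k**2 + 5*k + 6). ✓
Σ_(k=1)^n t_k = s_(n+1) − s_(1) = (9*(-n - 1)/(2*(n + 3))) − (-3/2), i.e. -3*n/(n + 3).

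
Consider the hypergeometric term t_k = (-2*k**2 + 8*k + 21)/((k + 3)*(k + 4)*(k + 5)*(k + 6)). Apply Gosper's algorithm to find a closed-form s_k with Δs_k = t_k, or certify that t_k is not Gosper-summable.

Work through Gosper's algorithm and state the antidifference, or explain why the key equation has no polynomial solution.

Step 1: r(k) = (k + 3)*(8*k - 2*(k + 1)**2 + 29)/((k + 7)*(-2*k**2 + 8*k + 21)).
So A=k + 3 and B=k + 7, with C=k**2 - 4*k - 21/2.
f must satisfy (k + 3)·f(k+1) − (k + 6)·f(k) = k**2 - 4*k - 21/2.
From deg A=1, deg B=1, deg C=2: d=3.
Solving with deg f ≤ 3: f(k) = -k*(k**2 + 72*k + 137)/60.
R(k) = B(k−1)·f(k)/C(k) = -k*(k + 6)*(k**2 + 72*k + 137)/(30*(2*k**2 - 8*k - 21)); s_k = R·t_k = k*(k**2 + 72*k + 137)/(30*(k + 3)*(k + 4)*(k + 5)).
s_(k+1) − s_k = (-2*k**2 + 8*k + 21)/(k**4 + 18*k**3 + 119*k**2 + 342*k + 360) = t_k.

s_k = k*(k**2 + 72*k + 137)/(30*(k + 3)*(k + 4)*(k + 5))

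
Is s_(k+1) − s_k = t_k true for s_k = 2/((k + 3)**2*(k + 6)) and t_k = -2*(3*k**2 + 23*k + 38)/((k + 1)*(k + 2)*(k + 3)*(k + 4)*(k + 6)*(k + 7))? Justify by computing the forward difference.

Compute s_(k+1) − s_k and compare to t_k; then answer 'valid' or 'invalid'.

Invalid: residual 4*(4*k**3 + 45*k**2 + 157*k + 170)/(k**8 + 30*k**7 + 380*k**6 + 2650*k**5 + 11103*k**4 + 28520*k**3 + 43620*k**2 + 36000*k + 12096) ≠ 0.

s_(k+1) = 2/((k + 4)**2*(k + 7))
s_(k+1) − s_k = 2/((k + 4)**2*(k + 7)) - 2/((k + 3)**2*(k + 6))
(s_(k+1) − s_k) − t_k = 4*(4*k**3 + 45*k**2 + 157*k + 170)/(k**8 + 30*k**7 + 380*k**6 + 2650*k**5 + 11103*k**4 + 28520*k**3 + 43620*k**2 + 36000*k + 12096)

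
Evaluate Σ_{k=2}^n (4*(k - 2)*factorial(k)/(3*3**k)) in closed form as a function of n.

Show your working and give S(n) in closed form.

Compute t_(k+1)/t_k: get (k**2 - 1)/(3*(k - 2)).
Take A(k)=k/3 + 1/3, B(k)=1, C(k)=k - 2.
Set up (k/3 + 1/3)·f(k+1) − (1)·f(k) − (k - 2) = 0.
Degrees (1,0,1) ⇒ d ≤ 0.
A polynomial solution: f(k) = 3.
Certificate R = B(k−1)f/C = 3/(k - 2) gives s_k = 4*factorial(k)/3**k.
Check: Δs_k = 4*(k - 2)*factorial(k)/(3*3**k). ✓
Evaluate: s_(n+1) = 4*3**(-n - 1)*factorial(n + 1); subtract s_(2) = 8/9 ⇒ S(n) = 4*3**(-n - 2)*(-2*3**n + 3*n*factorial(n) + 3*factorial(n)).

S(n) = 4*3**(-n - 2)*(-2*3**n + 3*n*factorial(n) + 3*factorial(n))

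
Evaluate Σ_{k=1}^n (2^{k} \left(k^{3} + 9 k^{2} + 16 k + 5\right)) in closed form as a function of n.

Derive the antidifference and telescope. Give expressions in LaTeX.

Compute t_(k+1)/t_k: get 2*(k**3 + 12*k**2 + 37*k + 31)/(k**3 + 9*k**2 + 16*k + 5).
Factor: A=2; B=1; C=k**3 + 9*k**2 + 16*k + 5.
Key eq: (2)·f(k+1) = (1)·f(k) + (k**3 + 9*k**2 + 16*k + 5).
d = 3 from the (0,0,3) case.
Coefficient equations give f(k) = k**3 + 3*k**2 - 2*k + 1.
Then R = B(k−1)f/C = (k**3 + 3*k**2 - 2*k + 1)/(k**3 + 9*k**2 + 16*k + 5), so s_k = R(k)·t_k = 2**k*(k**3 + 3*k**2 - 2*k + 1).
Δs = 2**k*(k**3 + 9*k**2 + 16*k + 5), as required.
s_(n+1) = 2**(n + 1)*(n**3 + 6*n**2 + 7*n + 3) and s_(1) = 6, so S(n) = 2*2**n*n**3 + 12*2**n*n**2 + 14*2**n*n + 6*2**n - 6.

S(n) = 2 \cdot 2^{n} n^{3} + 12 \cdot 2^{n} n^{2} + 14 \cdot 2^{n} n + 6 \cdot 2^{n} - 6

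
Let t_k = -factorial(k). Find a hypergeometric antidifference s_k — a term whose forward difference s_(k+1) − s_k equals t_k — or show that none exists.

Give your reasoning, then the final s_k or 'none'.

not Gosper-summable; s_k does not exist

The ratio is k + 1.
So A=k + 1 and B=1, with C=1.
Solve (k + 1)·f(k+1) − (1)·f(k) = 1.
deg f ≤ -1 (via 1,0,0).
Negative degree bound (-1): no f exists, t_k not Gosper-summable.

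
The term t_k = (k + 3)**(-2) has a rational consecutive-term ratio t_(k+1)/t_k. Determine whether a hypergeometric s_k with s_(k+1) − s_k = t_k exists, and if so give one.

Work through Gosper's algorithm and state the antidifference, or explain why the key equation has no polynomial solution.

none — t_k is not Gosper-summable

r(k) = (k + 3)**2/(k + 4)**2 after simplifying.
Factor: A=k**2 + 6*k + 9; B=k**2 + 8*k + 16; C=1.
Need (k**2 + 6*k + 9)·f(k+1) − (k**2 + 6*k + 9)·f(k) = 1.
d = 0 from the (2,2,0) case.
Put f(k) = c0: A·f(k+1) − B(k−1)·f(k) − C = -1; need -1 = 0 — inconsistent ⇒ no f, not summable.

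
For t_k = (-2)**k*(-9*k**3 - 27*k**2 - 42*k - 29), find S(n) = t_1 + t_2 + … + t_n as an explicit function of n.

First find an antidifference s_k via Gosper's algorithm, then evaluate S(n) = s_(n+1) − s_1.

S(n) = -6*(-2)**n*n**3 - 24*(-2)**n*n**2 - 38*(-2)**n*n - 26*(-2)**n + 26

Step 1: r(k) = 2*(-9*k**3 - 54*k**2 - 123*k - 107)/(9*k**3 + 27*k**2 + 42*k + 29).
So A=-2 and B=1, with C=k**3 + 3*k**2 + 14*k/3 + 29/9.
Set up (-2)·f(k+1) − (1)·f(k) − (k**3 + 3*k**2 + 14*k/3 + 29/9) = 0.
From deg A=0, deg B=0, deg C=3: d=3.
Solving with deg f ≤ 3: f(k) = -(3*k**3 + 3*k**2 + 4*k + 3)/9.
R(k) = B(k−1)·f(k)/C(k) = -(3*k**3 + 3*k**2 + 4*k + 3)/(9*k**3 + 27*k**2 + 42*k + 29); s_k = R·t_k = (-2)**k*(3*k**3 + 3*k**2 + 4*k + 3).
Verify: (-2)**k*(-9*k**3 - 27*k**2 - 42*k - 29) matches t_k.
s_(n+1) = (-2)**(n + 1)*(3*n**3 + 12*n**2 + 19*n + 13) and s_(1) = -26, so S(n) = -6*(-2)**n*n**3 - 24*(-2)**n*n**2 - 38*(-2)**n*n - 26*(-2)**n + 26.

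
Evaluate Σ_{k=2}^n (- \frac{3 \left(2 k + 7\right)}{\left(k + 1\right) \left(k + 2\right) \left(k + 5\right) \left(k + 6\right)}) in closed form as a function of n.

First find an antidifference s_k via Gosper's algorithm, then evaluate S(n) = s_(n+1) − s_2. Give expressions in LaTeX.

Ratio r(k) = (k + 1)*(k + 5)*(2*k + 9)/((k + 3)*(k + 7)*(2*k + 7)).
Normal form (A,B,C) = (k + 1, k + 7, k**3 + 21*k**2/2 + 73*k/2 + 42).
Need (k + 1)·f(k+1) − (k + 6)·f(k) = k**3 + 21*k**2/2 + 73*k/2 + 42.
Bound: deg f ≤ 5.
Match coefficients ⇒ f(k) = k*(k + 2)*(k + 3)*(k + 4)*(k + 6)/10.
R(k) = B(k−1)·f(k)/C(k) = k*(k + 2)*(k + 6)**2/(5*(2*k + 7)); s_k = R·t_k = 3*k*(-k - 6)/(5*(k**2 + 6*k + 5)).
Check: Δs_k = 3*(-2*k - 7)/(k**4 + 14*k**3 + 65*k**2 + 112*k + 60). ✓
s_(n+1) = 3*(-n**2 - 8*n - 7)/(5*(n**2 + 8*n + 12)) and s_(2) = -16/35, so S(n) = (-n**2 - 8*n + 9)/(7*(n**2 + 8*n + 12)).

S(n) = \frac{- n^{2} - 8 n + 9}{7 \left(n^{2} + 8 n + 12\right)}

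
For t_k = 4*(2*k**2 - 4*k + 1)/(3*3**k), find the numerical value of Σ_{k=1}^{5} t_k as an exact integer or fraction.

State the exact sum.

Σ = 364/729

Compute t_(k+1)/t_k: get (2*k**2 - 1)/(3*(2*k**2 - 4*k + 1)).
A = 1/3, B = 1, C = k**2 - 2*k + 1/2.
Key eq: (1/3)·f(k+1) = (1)·f(k) + (k**2 - 2*k + 1/2).
deg f ≤ 2 (via 0,0,2).
Solve for f: f(k) = -3*(2*k**2 - 2*k + 1)/4 (degree 2 ≤ 2).
Then R = B(k−1)f/C = -3*(2*k**2 - 2*k + 1)/(2*(2*k**2 - 4*k + 1)), so s_k = R(k)·t_k = 2*(-2*k**2 + 2*k - 1)/3**k.
Check: Δs_k = 4*(2*k**2 - 4*k + 1)/(3*3**k). ✓
Sum = s_(6) − s_(1); s_(6) = -122/729, s_(1) = -2/3 ⇒ 364/729.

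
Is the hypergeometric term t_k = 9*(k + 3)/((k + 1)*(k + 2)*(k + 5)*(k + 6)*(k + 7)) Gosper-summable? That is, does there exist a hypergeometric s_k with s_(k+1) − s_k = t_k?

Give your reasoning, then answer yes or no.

Yes. s_k = k*(k**2 + 12*k + 41)/(10*(k**3 + 12*k**2 + 41*k + 30)).

t_(k+1)/t_k = (k + 1)*(k + 4)*(k + 5)/((k + 3)**2*(k + 8)).
So A=k + 1 and B=k + 8, with C=k**3 + 10*k**2 + 33*k + 36.
Solve (k + 1)·f(k+1) − (k + 7)·f(k) = k**3 + 10*k**2 + 33*k + 36.
Bound: deg f ≤ 6.
Match coefficients ⇒ f(k) = k*(k + 2)*(k + 3)*(k + 4)*(k**2 + 12*k + 41)/90.
Get s_k = R·t_k = k*(k**2 + 12*k + 41)/(10*(k**3 + 12*k**2 + 41*k + 30)) with R(k) = B(k−1)f(k)/C(k) = k*(k + 2)*(k + 7)*(k**2 + 12*k + 41)/(90*(k + 3)).
Check: Δs_k = 9*(k + 3)/(k**5 + 21*k**4 + 163*k**3 + 567*k**2 + 844*k + 420). ✓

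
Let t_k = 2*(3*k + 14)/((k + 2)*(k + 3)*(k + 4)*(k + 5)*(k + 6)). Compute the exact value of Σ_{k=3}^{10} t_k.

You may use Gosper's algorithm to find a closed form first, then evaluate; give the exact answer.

Σ = 167/21840

Compute t_(k+1)/t_k: get (k + 2)*(3*k + 17)/((k + 7)*(3*k + 14)).
Factor: A=k + 2; B=k + 7; C=k + 14/3.
Need (k + 2)·f(k+1) − (k + 6)·f(k) = k + 14/3.
Bound: deg f ≤ 4.
Match coefficients ⇒ f(k) = k*(k + 4)*(k**2 + 10*k + 31)/90.
R(k) = B(k−1)·f(k)/C(k) = k*(k + 4)*(k + 6)*(k**2 + 10*k + 31)/(30*(3*k + 14)); s_k = R·t_k = k*(k**2 + 10*k + 31)/(15*(k**3 + 10*k**2 + 31*k + 30)).
Check: Δs_k = 2*(3*k + 14)/(k**5 + 20*k**4 + 155*k**3 + 580*k**2 + 1044*k + 720). ✓
Telescoping: Σ = s_(11) − s_(3) = 1441/21840 − (7/120) = 167/21840.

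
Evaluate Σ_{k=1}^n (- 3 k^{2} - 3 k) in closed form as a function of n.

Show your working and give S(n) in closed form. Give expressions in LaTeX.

r(k) = (k + 2)/k after simplifying.
Normal form (A,B,C) = (1, 1, k**2 + k).
Solve (1)·f(k+1) − (1)·f(k) = k**2 + k.
deg f ≤ 3 (via 0,0,2).
Solve for f: f(k) = k*(k - 1)*(k + 1)/3 (degree 3 ≤ 3).
So s_k = (B(k−1)f/C)·t_k = ((k - 1)/3)·t_k = -k**3 + k.
Check: Δs_k = 3*k*(-k - 1). ✓
Telescope: S(n) = s_(n+1) − s_(1) = n*(-n**2 - 3*n - 2) − (0) = n*(-n**2 - 3*n - 2).

S(n) = n \left(- n^{2} - 3 n - 2\right)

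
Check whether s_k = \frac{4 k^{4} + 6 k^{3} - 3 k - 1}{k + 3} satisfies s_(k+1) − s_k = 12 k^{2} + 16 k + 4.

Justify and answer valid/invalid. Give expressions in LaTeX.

Invalid: residual \frac{2 \left(- 8 k^{3} - 50 k^{2} - 54 k - 13\right)}{k^{2} + 7 k + 12} ≠ 0.

s_(k+1) = (-3*k + 4*(k + 1)**4 + 6*(k + 1)**3 - 4)/(k + 4)
s_(k+1) − s_k = 2*(6*k**4 + 42*k**3 + 80*k**2 + 56*k + 11)/(k**2 + 7*k + 12)
(s_(k+1) − s_k) − t_k = 2*(-8*k**3 - 50*k**2 - 54*k - 13)/(k**2 + 7*k + 12)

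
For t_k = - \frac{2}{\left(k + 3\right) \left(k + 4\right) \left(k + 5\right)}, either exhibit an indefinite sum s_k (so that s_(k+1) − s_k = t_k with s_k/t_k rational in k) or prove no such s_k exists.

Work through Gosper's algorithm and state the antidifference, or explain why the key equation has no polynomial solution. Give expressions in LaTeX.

s_k = \frac{k \left(- k - 7\right)}{12 \left(k + 3\right) \left(k + 4\right)}

Step 1: r(k) = (k + 3)/(k + 6).
Take A(k)=k + 3, B(k)=k + 6, C(k)=1.
f must satisfy (k + 3)·f(k+1) − (k + 5)·f(k) = 1.
From deg A=1, deg B=1, deg C=0: d=2.
Solving with deg f ≤ 2: f(k) = k*(k + 7)/24.
R(k) = B(k−1)·f(k)/C(k) = k*(k + 5)*(k + 7)/24; s_k = R·t_k = k*(-k - 7)/(12*(k + 3)*(k + 4)).
s_(k+1) − s_k = -2/(k**3 + 12*k**2 + 47*k + 60) = t_k.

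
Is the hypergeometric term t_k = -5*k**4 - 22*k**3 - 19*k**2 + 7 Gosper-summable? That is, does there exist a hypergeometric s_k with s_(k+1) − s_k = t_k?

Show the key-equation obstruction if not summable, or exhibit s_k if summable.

Yes. s_k = k*(-k**4 - 3*k**3 + 3*k**2 + 4*k + 4).

The ratio is (5*k**4 + 42*k**3 + 115*k**2 + 124*k + 39)/(5*k**4 + 22*k**3 + 19*k**2 - 7).
Take A(k)=1, B(k)=1, C(k)=k**4 + 22*k**3/5 + 19*k**2/5 - 7/5.
Key eq: (1)·f(k+1) = (1)·f(k) + (k**4 + 22*k**3/5 + 19*k**2/5 - 7/5).
Degrees (0,0,4) ⇒ d ≤ 5.
Solve for f: f(k) = k*(k**4 + 3*k**3 - 3*k**2 - 4*k - 4)/5 (degree 5 ≤ 5).
So s_k = (B(k−1)f/C)·t_k = (k*(k**4 + 3*k**3 - 3*k**2 - 4*k - 4)/(5*k**4 + 22*k**3 + 19*k**2 - 7))·t_k = k*(-k**4 - 3*k**3 + 3*k**2 + 4*k + 4).
Verify: -5*k**4 - 22*k**3 - 19*k**2 + 7 matches t_k.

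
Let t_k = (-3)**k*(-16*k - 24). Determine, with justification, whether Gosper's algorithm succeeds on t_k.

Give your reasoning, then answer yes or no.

Compute t_(k+1)/t_k: get 3*(-2*k - 5)/(2*k + 3).
So A=-3 and B=1, with C=k + 3/2.
f must satisfy (-3)·f(k+1) − (1)·f(k) = k + 3/2.
deg f ≤ 1 (via 0,0,1).
Solving with deg f ≤ 1: f(k) = -(4*k + 3)/16.
So s_k = (B(k−1)f/C)·t_k = (-(4*k + 3)/(8*(2*k + 3)))·t_k = (-3)**k*(4*k + 3).
s_(k+1) − s_k = (-3)**k*(-16*k - 24) = t_k.

Yes. s_k = (-3)**k*(4*k + 3).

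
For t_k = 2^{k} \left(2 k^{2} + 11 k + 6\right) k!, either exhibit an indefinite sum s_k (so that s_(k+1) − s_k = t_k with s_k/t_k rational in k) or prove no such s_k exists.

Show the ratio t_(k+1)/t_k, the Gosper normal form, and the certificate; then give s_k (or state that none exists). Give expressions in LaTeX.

r(k) = 2*(2*k**3 + 17*k**2 + 34*k + 19)/(2*k**2 + 11*k + 6) after simplifying.
Normal form (A,B,C) = (2*k + 2, 1, k**2 + 11*k/2 + 3).
Key eq: (2*k + 2)·f(k+1) = (1)·f(k) + (k**2 + 11*k/2 + 3).
Bound: deg f ≤ 1.
Coefficient equations give f(k) = (k + 4)/2.
Certificate R = B(k−1)f/C = (k + 4)/(2*k**2 + 11*k + 6) gives s_k = 2**k*(k + 4)*factorial(k).
s_(k+1) − s_k = 2**k*(2*k**2 + 11*k + 6)*factorial(k) = t_k.

s_k = 2^{k} \left(k + 4\right) k!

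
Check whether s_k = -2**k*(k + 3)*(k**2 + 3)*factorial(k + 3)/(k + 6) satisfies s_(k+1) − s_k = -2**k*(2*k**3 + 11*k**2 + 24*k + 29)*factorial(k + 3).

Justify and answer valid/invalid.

s_(k+1) = -2**(k + 1)*(k + 4)*(k**2 + 2*k + 4)*factorial(k + 4)/(k + 7)
s_(k+1) − s_k = -2**k*(2*k**5 + 31*k**4 + 182*k**3 + 536*k**2 + 866*k + 705)*factorial(k + 3)/((k + 6)*(k + 7))
(s_(k+1) − s_k) − t_k = 3*2**k*(2*k**4 + 23*k**3 + 89*k**2 + 173*k + 171)*factorial(k + 3)/((k + 6)*(k + 7))

Invalid: residual 3*2**k*(2*k**4 + 23*k**3 + 89*k**2 + 173*k + 171)*factorial(k + 3)/((k + 6)*(k + 7)) ≠ 0.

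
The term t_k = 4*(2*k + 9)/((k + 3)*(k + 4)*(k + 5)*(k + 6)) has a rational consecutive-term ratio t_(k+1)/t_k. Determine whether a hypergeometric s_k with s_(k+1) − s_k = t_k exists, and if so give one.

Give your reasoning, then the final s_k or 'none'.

r(k) = (k + 3)*(2*k + 11)/((k + 7)*(2*k + 9)) after simplifying.
A = k + 3, B = k + 7, C = k + 9/2.
Key eq: (k + 3)·f(k+1) = (k + 6)·f(k) + (k + 9/2).
deg f ≤ 3 (via 1,1,1).
Solve for f: f(k) = k*(k + 4)*(k + 8)/30 (degree 3 ≤ 3).
Certificate R = B(k−1)f/C = k*(k + 4)*(k + 6)*(k + 8)/(15*(2*k + 9)) gives s_k = 4*k*(k + 8)/(15*(k**2 + 8*k + 15)).
Verify: 4*(2*k + 9)/(k**4 + 18*k**3 + 119*k**2 + 342*k + 360) matches t_k.

s_k = 4*k*(k + 8)/(15*(k**2 + 8*k + 15))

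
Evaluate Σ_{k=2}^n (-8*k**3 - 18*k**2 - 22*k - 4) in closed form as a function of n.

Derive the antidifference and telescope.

S(n) = -2*n**4 - 10*n**3 - 22*n**2 - 18*n + 52

t_(k+1)/t_k = (4*k**3 + 21*k**2 + 41*k + 26)/(4*k**3 + 9*k**2 + 11*k + 2).
A = 1, B = 1, C = k**3 + 9*k**2/4 + 11*k/4 + 1/2.
Need (1)·f(k+1) − (1)·f(k) = k**3 + 9*k**2/4 + 11*k/4 + 1/2.
deg f ≤ 4 (via 0,0,3).
Solving with deg f ≤ 4: f(k) = k*(k**3 + k**2 + 2*k - 2)/4.
Certificate R = B(k−1)f/C = k*(k**3 + k**2 + 2*k - 2)/(4*k**3 + 9*k**2 + 11*k + 2) gives s_k = 2*k*(-k**3 - k**2 - 2*k + 2).
Δs = -8*k**3 - 18*k**2 - 22*k - 4, as required.
s_(n+1) = -2*n**4 - 10*n**3 - 22*n**2 - 18*n - 4 and s_(2) = -56, so S(n) = -2*n**4 - 10*n**3 - 22*n**2 - 18*n + 52.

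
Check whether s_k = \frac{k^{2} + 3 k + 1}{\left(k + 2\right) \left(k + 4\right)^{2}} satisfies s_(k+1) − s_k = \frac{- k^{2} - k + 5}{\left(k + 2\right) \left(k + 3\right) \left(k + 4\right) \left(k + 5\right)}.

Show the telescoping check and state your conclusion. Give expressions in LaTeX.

s_(k+1) = (3*k + (k + 1)**2 + 4)/((k + 3)*(k + 5)**2)
s_(k+1) − s_k = (-k**4 - 8*k**3 - 11*k**2 + 40*k + 85)/(k**6 + 23*k**5 + 217*k**4 + 1073*k**3 + 2926*k**2 + 4160*k + 2400)
(s_(k+1) − s_k) − t_k = (2*k**3 + 13*k**2 + 15*k - 15)/(k**6 + 23*k**5 + 217*k**4 + 1073*k**3 + 2926*k**2 + 4160*k + 2400)

Invalid: residual \frac{2 k^{3} + 13 k^{2} + 15 k - 15}{k^{6} + 23 k^{5} + 217 k^{4} + 1073 k^{3} + 2926 k^{2} + 4160 k + 2400} ≠ 0.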